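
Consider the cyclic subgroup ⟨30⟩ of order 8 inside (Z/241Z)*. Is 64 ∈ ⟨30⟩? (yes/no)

yes

⟨30⟩ has order 8; its elements mod 241 are {1, 8, 30, 64, 177, 211, 233, 240}.
64 is in this set.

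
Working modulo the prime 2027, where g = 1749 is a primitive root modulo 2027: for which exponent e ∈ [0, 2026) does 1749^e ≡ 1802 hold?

Baby-step giant-step with m = ceil(sqrt(2026)) = 46.
Baby table (1749^j mod 2027 for j=0..45):
  0:1  1:1749  2:258  3:1248  4:1700  5:1718  6:768  7:1358
  8:1525  9:1720  10:212  11:1874  12:1994  13:1066  14:1621  15:1383
  16:656  17:62  18:1007  19:1807  20:350  21:2023  22:1112  23:995
  24:1089  25:1308  26:1236  27:982  28:649  29:2008  30:1228  31:1179
  32:612  33:132  34:1817  35:1624  36:549  37:1430  38:1779  39:26
  40:880  41:627  42:16  43:1633  44:74  45:1725
Giant step factor: 1749^(-46) ≡ 1836 (mod 2027).
Scan 1802·1836^i mod 2027 for i = 0, 1, …:
  i=0: 1802   i=1: 408   i=2: 1125   i=3: 2014
  i=4: 456   i=5: 65   i=6: 1774   i=7: 1702
  i=8: 1265   i=9: 1625     …   i=13: 85
  i=14: 2008
Match at i=14, j=29: e = 14·46 + 29 = 673.

673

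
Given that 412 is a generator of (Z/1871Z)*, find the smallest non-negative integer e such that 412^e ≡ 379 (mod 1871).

Baby-step giant-step with m = ceil(sqrt(1870)) = 44.
Baby table (412^j mod 1871 for j=0..43):
  0:1  1:412  2:1354  3:290  4:1607  5:1621  6:1776  7:151
  8:469  9:515  10:757  11:1298  12:1541  13:623  14:349  15:1592
  16:1054  17:176  18:1414  19:687  20:523  21:311  22:904  23:119
  24:382  25:220  26:832  27:391  28:186  29:1792  30:1130  31:1552
  32:1413  33:275  34:1040  35:21  36:1168  37:369  38:477  39:69
  40:363  41:1747  42:1300  43:494
Giant step factor: 412^(-44) ≡ 1088 (mod 1871).
Scan 379·1088^i mod 1871 for i = 0, 1, …:
  i=0: 379   i=1: 732   i=2: 1241   i=3: 1217
  i=4: 1299   i=5: 707   i=6: 235   i=7: 1224
  i=8: 1431   i=9: 256     …   i=37: 408
  i=38: 477
Match at i=38, j=38: e = 38·44 + 38 = 1710.

1710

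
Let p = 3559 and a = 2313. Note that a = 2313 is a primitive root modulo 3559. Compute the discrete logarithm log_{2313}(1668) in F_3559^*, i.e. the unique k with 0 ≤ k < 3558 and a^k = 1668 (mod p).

Baby-step giant-step with m = ceil(sqrt(3558)) = 60.
Baby table (2313^j mod 3559 for j=0..59):
  0:1  1:2313  2:792  3:2570  4:880  5:3251  6:2955  7:1635
  8:2097  9:3003  10:2330  11:964  12:1798  13:1862  14:416  15:1278
  16:2044  17:1420  18:3062  19:3555  20:1425  21:391  22:397  23:39
  24:1232  25:2416  26:578  27:2289  28:2224  29:1357  30:3262  31:3485
  32:3229  33:1895  34:2006  35:2501  36:1438  37:1988  38:16  39:1418
  40:1995  41:1971  42:3403  43:2190  44:1013  45:1247  46:1521  47:1781
  48:1690  49:1188  50:296  51:1320  52:3097  53:2653  54:673  55:1366
  56:2725  57:3495  58:1446  59:2697
Giant step factor: 2313^(-60) ≡ 1287 (mod 3559).
Scan 1668·1287^i mod 3559 for i = 0, 1, …:
  i=0: 1668   i=1: 639   i=2: 264   i=3: 1663
  i=4: 1322   i=5: 212   i=6: 2360   i=7: 1493
  i=8: 3190   i=9: 2003     …   i=14: 3549
  i=15: 1366
Match at i=15, j=55: k = 15·60 + 55 = 955.

955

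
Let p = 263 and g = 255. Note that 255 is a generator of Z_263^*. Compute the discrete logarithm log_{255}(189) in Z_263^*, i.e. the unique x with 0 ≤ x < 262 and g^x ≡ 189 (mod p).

Baby-step giant-step with m = ceil(sqrt(262)) = 17.
Baby table (255^j mod 263 for j=0..16):
  0:1  1:255  2:64  3:14  4:151  5:107  6:196  7:10
  8:183  9:114  10:140  11:195  12:18  13:119  14:100  15:252
  16:88
Giant step factor: 255^(-17) ≡ 164 (mod 263).
Scan 189·164^i mod 263 for i = 0, 1, …:
  i=0: 189   i=1: 225   i=2: 80   i=3: 233
  i=4: 77   i=5: 4   i=6: 130   i=7: 17
  i=8: 158   i=9: 138   i=10: 14
Match at i=10, j=3: x = 10·17 + 3 = 173.

173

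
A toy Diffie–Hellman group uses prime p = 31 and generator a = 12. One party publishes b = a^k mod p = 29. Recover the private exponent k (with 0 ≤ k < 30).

Successive powers of 12 modulo 31:
  12^0=1  12^1=12  12^2=20  12^3=23  12^4=28  12^5=26
  12^6=2  12^7=24  12^8=9  12^9=15  12^10=25  12^11=21
  12^12=4  12^13=17  12^14=18  12^15=30  12^16=19  12^17=11
  12^18=8  12^19=3  12^20=5  12^21=29
So 12^21 ≡ 29 (mod 31), giving k = 21.

21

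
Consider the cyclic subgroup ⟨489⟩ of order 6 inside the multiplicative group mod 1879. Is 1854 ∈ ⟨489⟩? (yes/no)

no

⟨489⟩ has order 6; its elements mod 1879 are {1, 488, 489, 1390, 1391, 1878}.
1854 is not in this set.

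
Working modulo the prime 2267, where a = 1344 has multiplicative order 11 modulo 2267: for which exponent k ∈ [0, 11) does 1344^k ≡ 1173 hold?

Successive powers of 1344 modulo 2267:
  1344^0=1  1344^1=1344  1344^2=1804  1344^3=1153  1344^4=1271  1344^5=1173
So 1344^5 ≡ 1173 (mod 2267), giving k = 5.

5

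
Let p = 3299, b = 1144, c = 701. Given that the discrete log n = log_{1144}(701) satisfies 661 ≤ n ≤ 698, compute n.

675

Compute 1144^661 mod 3299 = 18, then multiply by 1144 repeatedly:
  1144^661=18  1144^662=798  1144^663=2388  1144^664=300  1144^665=104
  1144^666=212  1144^667=1701  1144^668=2833  1144^669=1334  1144^670=1958
  1144^671=3230  1144^672=240  1144^673=743  1144^674=2149  1144^675=701
Found 701 at exponent 675.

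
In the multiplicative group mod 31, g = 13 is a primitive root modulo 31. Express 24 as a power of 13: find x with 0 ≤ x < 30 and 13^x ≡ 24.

23

Successive powers of 13 modulo 31:
  13^0=1  13^1=13  13^2=14  13^3=27  13^4=10  13^5=6
  13^6=16  13^7=22  13^8=7  13^9=29  13^10=5  13^11=3
  13^12=8  13^13=11  13^14=19  13^15=30  13^16=18  13^17=17
  13^18=4  13^19=21  13^20=25  13^21=15  13^22=9  13^23=24
So 13^23 ≡ 24 (mod 31), giving x = 23.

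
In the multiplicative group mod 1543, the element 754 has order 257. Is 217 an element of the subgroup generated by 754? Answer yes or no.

yes

217 ∈ ⟨754⟩ iff 217^257 ≡ 1 (mod 1543), since |⟨754⟩| = 257.
217^257 mod 1543 = 1.
Since 1 = 1, 217 lies in the subgroup.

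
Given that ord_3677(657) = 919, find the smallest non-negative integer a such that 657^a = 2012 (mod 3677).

Baby-step giant-step with m = ceil(sqrt(919)) = 31.
Baby table (657^j mod 3677 for j=0..30):
  0:1  1:657  2:1440  3:1091  4:3449  5:961  6:2610  7:1288
  8:506  9:1512  10:594  11:496  12:2296  13:902  14:617  15:899
  16:2323  17:256  18:2727  19:940  20:3521  21:464  22:3334  23:2623
  24:2475  25:841  26:987  27:1307  28:1958  29:3133  30:2938
Giant step factor: 657^(-31) ≡ 185 (mod 3677).
Scan 2012·185^i mod 3677 for i = 0, 1, …:
  i=0: 2012   i=1: 843   i=2: 1521   i=3: 1933
  i=4: 936   i=5: 341   i=6: 576   i=7: 3604
  i=8: 1203   i=9: 1935     …   i=16: 1178
  i=17: 987
Match at i=17, j=26: a = 17·31 + 26 = 553.

553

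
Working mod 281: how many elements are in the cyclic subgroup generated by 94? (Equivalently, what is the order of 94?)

The order of 94 must divide p − 1 = 280 = 2^3 · 5 · 7.
Divisors: 1, 2, 4, 5, 7, 8, 10, 14, 20, 28, 35, 40, 56, 70, 140, 280.
Check each in increasing order: 94^1 ≡ 94;  94^2 ≡ 125;  94^4 ≡ 170;  94^5 ≡ 244;  94^7 ≡ 152;  94^8 ≡ 238;  94^10 ≡ 245;  94^14 ≡ 62;  94^20 ≡ 172;  94^28 ≡ 191;  94^35 ≡ 89;  94^40 ≡ 79;  94^56 ≡ 232;  94^70 ≡ 53;  94^140 ≡ 280;  94^280 ≡ 1.
Smallest exponent giving 1 is 280.

280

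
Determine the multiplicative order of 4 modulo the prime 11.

5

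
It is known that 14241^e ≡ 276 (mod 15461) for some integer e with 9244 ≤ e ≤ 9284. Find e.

Compute 14241^9244 mod 15461 = 13094, then multiply by 14241 repeatedly:
  14241^9244=13094  14241^9245=11994  14241^9246=8887  14241^9247=11482  14241^9248=15087
  14241^9249=7911  14241^9250=11705  14241^9251=5864  14241^9252=4363  14241^9253=11185
  14241^9254=6363  14241^9255=14023  14241^9256=7267  14241^9257=8874  14241^9258=11881
  14241^9259=7598  14241^9260=7040  14241^9261=7516  14241^9262=14314  14241^9263=7850
  14241^9264=8820  14241^9265=456  14241^9266=276
Found 276 at exponent 9266.

9266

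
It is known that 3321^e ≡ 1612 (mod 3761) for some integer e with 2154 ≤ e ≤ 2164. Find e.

2156

Compute 3321^2154 mod 3761 = 3394, then multiply by 3321 repeatedly:
  3321^2154=3394  3321^2155=3518  3321^2156=1612
Found 1612 at exponent 2156.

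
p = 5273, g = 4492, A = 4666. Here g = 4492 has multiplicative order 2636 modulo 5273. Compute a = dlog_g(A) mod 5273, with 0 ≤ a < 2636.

130

Baby-step giant-step with m = ceil(sqrt(2636)) = 52.
Baby table (4492^j mod 5273 for j=0..51):
  0:1  1:4492  2:3566  3:4371  4:3153  5:5271  6:1562  7:3414
  8:1804  9:4240  10:4  11:2149  12:3718  13:1665  14:2066  15:5265
  16:975  17:3110  18:1943  19:1141  20:16  21:3323  22:4326  23:1387
  24:2991  25:5241  26:3900  27:1894  28:2499  29:4564  30:64  31:2746
  32:1485  33:275  34:1418  35:5145  36:5054  37:2303  38:4723  39:2437
  40:256  41:438  42:667  43:1100  44:399  45:4761  46:4397  47:3939
  48:3073  49:4475  50:1024  51:1752
Giant step factor: 4492^(-52) ≡ 1674 (mod 5273).
Scan 4666·1674^i mod 5273 for i = 0, 1, …:
  i=0: 4666   i=1: 1571   i=2: 3900
Match at i=2, j=26: a = 2·52 + 26 = 130.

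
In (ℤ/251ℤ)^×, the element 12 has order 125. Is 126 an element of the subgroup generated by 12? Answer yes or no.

no

126 ∈ ⟨12⟩ iff 126^125 ≡ 1 (mod 251), since |⟨12⟩| = 125.
126^125 mod 251 = 250.
Since 250 ≠ 1, 126 does not lie in the subgroup.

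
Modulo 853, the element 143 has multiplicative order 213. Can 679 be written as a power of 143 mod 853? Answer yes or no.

679 ∈ ⟨143⟩ iff 679^213 ≡ 1 (mod 853), since |⟨143⟩| = 213.
679^213 mod 853 = 1.
Since 1 = 1, 679 lies in the subgroup.

yes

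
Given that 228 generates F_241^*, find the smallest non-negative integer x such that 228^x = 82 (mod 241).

Baby-step giant-step with m = ceil(sqrt(240)) = 16.
Baby table (228^j mod 241 for j=0..15):
  0:1  1:228  2:169  3:213  4:123  5:88  6:61  7:171
  8:187  9:220  10:32  11:66  12:106  13:68  14:80  15:165
Giant step factor: 228^(-16) ≡ 231 (mod 241).
Scan 82·231^i mod 241 for i = 0, 1, …:
  i=0: 82   i=1: 144   i=2: 6   i=3: 181
  i=4: 118   i=5: 25   i=6: 232   i=7: 90
  i=8: 64   i=9: 83   i=10: 134   i=11: 106
Match at i=11, j=12: x = 11·16 + 12 = 188.

188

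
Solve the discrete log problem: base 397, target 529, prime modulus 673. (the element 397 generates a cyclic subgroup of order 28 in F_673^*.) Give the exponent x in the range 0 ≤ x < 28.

Successive powers of 397 modulo 673:
  397^0=1  397^1=397  397^2=127  397^3=617  397^4=650  397^5=291
  397^6=444  397^7=615  397^8=529
So 397^8 ≡ 529 (mod 673), giving x = 8.

8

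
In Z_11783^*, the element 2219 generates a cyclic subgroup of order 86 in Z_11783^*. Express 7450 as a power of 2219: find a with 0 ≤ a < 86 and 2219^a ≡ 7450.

85

Baby-step giant-step with m = ceil(sqrt(86)) = 10.
Baby table (2219^j mod 11783 for j=0..9):
  0:1  1:2219  2:10450  3:11389  4:9439  5:6750  6:2057  7:4462
  8:3458  9:2569
Giant step factor: 2219^(-10) ≡ 10176 (mod 11783).
Scan 7450·10176^i mod 11783 for i = 0, 1, …:
  i=0: 7450   i=1: 11161   i=2: 9782   i=3: 10631
  i=4: 1333   i=5: 2375   i=6: 1067   i=7: 5649
  i=8: 6750
Match at i=8, j=5: a = 8·10 + 5 = 85.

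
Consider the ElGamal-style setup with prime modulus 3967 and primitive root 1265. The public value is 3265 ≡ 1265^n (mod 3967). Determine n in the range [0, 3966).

Baby-step giant-step with m = ceil(sqrt(3966)) = 63.
Baby table (1265^j mod 3967 for j=0..62):
  0:1  1:1265  2:1524  3:3865  4:1881  5:3232  6:2470  7:2521
  8:3564  9:1948  10:713  11:1436  12:3621  13:2647  14:307  15:3556
  16:3729  17:422  18:2252  19:474  20:593  21:382  22:3223  23:2986
  24:706  25:515  26:887  27:3361  28:3008  29:767  30:2307  31:2610
  32:1106  33:2706  34:3536  35:2231  36:1678  37:325  38:2524  39:3392
  40:2553  41:407  42:3112  43:1416  44:2123  45:3903  46:2347  47:1639
  48:2561  49:2593  50:3403  51:600  52:1303  53:1990  54:2272  55:1972
  56:3304  57:2309  58:1173  59:187  60:2502  61:3331  62:761
Giant step factor: 1265^(-63) ≡ 3132 (mod 3967).
Scan 3265·3132^i mod 3967 for i = 0, 1, …:
  i=0: 3265   i=1: 3021   i=2: 477   i=3: 2372
  i=4: 2880   i=5: 3169   i=6: 3841   i=7: 2068
  i=8: 2832   i=9: 3579     …   i=13: 3321
  i=14: 3865
Match at i=14, j=3: n = 14·63 + 3 = 885.

885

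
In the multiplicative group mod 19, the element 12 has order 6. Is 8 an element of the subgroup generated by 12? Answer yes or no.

yes

8 ∈ ⟨12⟩ iff 8^6 ≡ 1 (mod 19), since |⟨12⟩| = 6.
8^6 mod 19 = 1.
Since 1 = 1, 8 lies in the subgroup.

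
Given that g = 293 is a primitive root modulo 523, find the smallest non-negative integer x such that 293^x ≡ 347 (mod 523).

265

Baby-step giant-step with m = ceil(sqrt(522)) = 23.
Baby table (293^j mod 523 for j=0..22):
  0:1  1:293  2:77  3:72  4:176  5:314  6:477  7:120
  8:119  9:349  10:272  11:200  12:24  13:233  14:279  15:159
  16:40  17:214  18:465  19:265  20:241  21:8  22:252
Giant step factor: 293^(-23) ≡ 45 (mod 523).
Scan 347·45^i mod 523 for i = 0, 1, …:
  i=0: 347   i=1: 448   i=2: 286   i=3: 318
  i=4: 189   i=5: 137   i=6: 412   i=7: 235
  i=8: 115   i=9: 468   i=10: 140   i=11: 24
Match at i=11, j=12: x = 11·23 + 12 = 265.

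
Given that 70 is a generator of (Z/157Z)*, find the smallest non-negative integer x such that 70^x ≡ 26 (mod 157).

47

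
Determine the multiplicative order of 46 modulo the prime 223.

222

The order of 46 must divide p − 1 = 222 = 2 · 3 · 37.
Divisors: 1, 2, 3, 6, 37, 74, 111, 222.
Check each in increasing order: 46^1 ≡ 46;  46^2 ≡ 109;  46^3 ≡ 108;  46^6 ≡ 68;  46^37 ≡ 184;  46^74 ≡ 183;  46^111 ≡ 222;  46^222 ≡ 1.
Smallest exponent giving 1 is 222.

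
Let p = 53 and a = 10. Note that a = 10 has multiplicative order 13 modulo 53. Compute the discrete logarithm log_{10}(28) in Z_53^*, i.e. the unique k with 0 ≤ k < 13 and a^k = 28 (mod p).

9

Successive powers of 10 modulo 53:
  10^0=1  10^1=10  10^2=47  10^3=46  10^4=36  10^5=42
  10^6=49  10^7=13  10^8=24  10^9=28
So 10^9 ≡ 28 (mod 53), giving k = 9.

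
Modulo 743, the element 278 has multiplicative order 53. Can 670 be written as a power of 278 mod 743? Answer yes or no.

yes

670 ∈ ⟨278⟩ iff 670^53 ≡ 1 (mod 743), since |⟨278⟩| = 53.
670^53 mod 743 = 1.
Since 1 = 1, 670 lies in the subgroup.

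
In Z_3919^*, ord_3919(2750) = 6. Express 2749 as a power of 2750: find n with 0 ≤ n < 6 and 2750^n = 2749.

2

Successive powers of 2750 modulo 3919:
  2750^0=1  2750^1=2750  2750^2=2749
So 2750^2 ≡ 2749 (mod 3919), giving n = 2.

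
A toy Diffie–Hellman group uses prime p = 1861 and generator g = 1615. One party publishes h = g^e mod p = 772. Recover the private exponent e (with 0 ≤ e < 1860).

Baby-step giant-step with m = ceil(sqrt(1860)) = 44.
Baby table (1615^j mod 1861 for j=0..43):
  0:1  1:1615  2:964  3:1064  4:657  5:285  6:608  7:1173
  8:1758  9:1145  10:1202  11:207  12:1186  13:421  14:650  15:146
  16:1304  17:1169  18:881  19:1011  20:668  21:1301  22:46  23:1711
  24:1541  25:558  26:446  27:83  28:53  29:1850  30:845  31:562
  32:1323  33:217  34:587  35:756  36:124  37:1133  38:432  39:1666
  40:1445  41:1842  42:952  43:294
Giant step factor: 1615^(-44) ≡ 759 (mod 1861).
Scan 772·759^i mod 1861 for i = 0, 1, …:
  i=0: 772   i=1: 1594   i=2: 196   i=3: 1745
  i=4: 1284   i=5: 1253   i=6: 56   i=7: 1562
  i=8: 101   i=9: 358     …   i=25: 948
  i=26: 1186
Match at i=26, j=12: e = 26·44 + 12 = 1156.

1156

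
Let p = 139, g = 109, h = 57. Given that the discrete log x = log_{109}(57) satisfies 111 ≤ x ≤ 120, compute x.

114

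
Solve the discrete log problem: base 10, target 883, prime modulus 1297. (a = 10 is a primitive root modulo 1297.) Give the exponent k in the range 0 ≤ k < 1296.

Baby-step giant-step with m = ceil(sqrt(1296)) = 36.
Baby table (10^j mod 1297 for j=0..35):
  0:1  1:10  2:100  3:1000  4:921  5:131  6:13  7:130
  8:3  9:30  10:300  11:406  12:169  13:393  14:39  15:390
  16:9  17:90  18:900  19:1218  20:507  21:1179  22:117  23:1170
  24:27  25:270  26:106  27:1060  28:224  29:943  30:351  31:916
  32:81  33:810  34:318  35:586
Giant step factor: 10^(-36) ≡ 276 (mod 1297).
Scan 883·276^i mod 1297 for i = 0, 1, …:
  i=0: 883   i=1: 1169   i=2: 988   i=3: 318
Match at i=3, j=34: k = 3·36 + 34 = 142.

142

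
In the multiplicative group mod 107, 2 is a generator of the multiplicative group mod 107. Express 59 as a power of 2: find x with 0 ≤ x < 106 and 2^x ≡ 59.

21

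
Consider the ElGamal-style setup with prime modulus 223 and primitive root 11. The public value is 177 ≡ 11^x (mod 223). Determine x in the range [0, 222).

164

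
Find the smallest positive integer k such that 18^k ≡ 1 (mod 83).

82

The order of 18 must divide p − 1 = 82 = 2 · 41.
Divisors: 1, 2, 41, 82.
Check each in increasing order: 18^1 ≡ 18;  18^2 ≡ 75;  18^41 ≡ 82;  18^82 ≡ 1.
Smallest exponent giving 1 is 82.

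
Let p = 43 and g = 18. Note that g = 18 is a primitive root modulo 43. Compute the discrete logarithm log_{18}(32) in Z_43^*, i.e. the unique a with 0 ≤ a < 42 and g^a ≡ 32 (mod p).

9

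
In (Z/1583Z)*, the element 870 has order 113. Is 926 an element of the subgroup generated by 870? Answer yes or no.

no

926 ∈ ⟨870⟩ iff 926^113 ≡ 1 (mod 1583), since |⟨870⟩| = 113.
926^113 mod 1583 = 462.
Since 462 ≠ 1, 926 does not lie in the subgroup.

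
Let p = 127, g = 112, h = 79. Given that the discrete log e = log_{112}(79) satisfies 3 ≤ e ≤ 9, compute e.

4

Compute 112^3 mod 127 = 54, then multiply by 112 repeatedly:
  112^3=54  112^4=79
Found 79 at exponent 4.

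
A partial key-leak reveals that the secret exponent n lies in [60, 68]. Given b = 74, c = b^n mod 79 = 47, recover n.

Compute 74^60 mod 79 = 21, then multiply by 74 repeatedly:
  74^60=21  74^61=53  74^62=51  74^63=61  74^64=11
  74^65=24  74^66=38  74^67=47
Found 47 at exponent 67.

67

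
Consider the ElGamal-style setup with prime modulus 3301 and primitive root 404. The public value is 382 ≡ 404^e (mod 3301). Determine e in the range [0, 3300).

2585

Baby-step giant-step with m = ceil(sqrt(3300)) = 58.
Baby table (404^j mod 3301 for j=0..57):
  0:1  1:404  2:1467  3:1789  4:3138  5:168  6:1852  7:2182
  8:161  9:2325  10:1816  11:842  12:165  13:640  14:1082  15:1396
  16:2814  17:1312  18:1888  19:221  20:157  21:709  22:2550  23:288
  24:817  25:3269  26:276  27:2571  28:2170  29:1915  30:1226  31:154
  32:2798  33:1450  34:1523  35:1306  36:2765  37:1322  38:2627  39:1687
  40:1542  41:2380  42:929  43:2303  44:2831  45:1578  46:419  47:925
  48:687  49:264  50:1024  51:1071  52:253  53:3182  54:1439  55:380
  56:1674  57:2892
Giant step factor: 404^(-58) ≡ 1615 (mod 3301).
Scan 382·1615^i mod 3301 for i = 0, 1, …:
  i=0: 382   i=1: 2944   i=2: 1120   i=3: 3153
  i=4: 1953   i=5: 1640   i=6: 1198   i=7: 384
  i=8: 2873   i=9: 1990     …   i=43: 982
  i=44: 1450
Match at i=44, j=33: e = 44·58 + 33 = 2585.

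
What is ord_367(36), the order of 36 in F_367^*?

The order of 36 must divide p − 1 = 366 = 2 · 3 · 61.
Divisors: 1, 2, 3, 6, 61, 122, 183, 366.
Check each in increasing order: 36^1 ≡ 36;  36^2 ≡ 195;  36^3 ≡ 47;  36^6 ≡ 7;  36^61 ≡ 283;  36^122 ≡ 83;  36^183 ≡ 1.
Smallest exponent giving 1 is 183.

183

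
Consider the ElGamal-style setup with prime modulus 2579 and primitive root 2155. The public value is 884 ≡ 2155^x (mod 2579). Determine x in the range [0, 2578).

1686

Baby-step giant-step with m = ceil(sqrt(2578)) = 51.
Baby table (2155^j mod 2579 for j=0..50):
  0:1  1:2155  2:1825  3:2479  4:1136  5:609  6:2263  7:2455
  8:996  9:652  10:2084  11:981  12:1854  13:499  14:2481  15:288
  16:1680  17:2063  18:2148  19:2214  20:20  21:1836  22:394  23:579
  24:2088  25:1864  26:1417  27:99  28:1867  29:145  30:416  31:1567
  32:974  33:2243  34:619  35:602  36:73  37:2575  38:1696  39:437
  40:400  41:614  42:143  43:1264  44:496  45:1174  46:2550  47:1980
  48:1234  49:321  50:583
Giant step factor: 2155^(-51) ≡ 2454 (mod 2579).
Scan 884·2454^i mod 2579 for i = 0, 1, …:
  i=0: 884   i=1: 397   i=2: 1955   i=3: 630
  i=4: 1199   i=5: 2286   i=6: 519   i=7: 2179
  i=8: 999   i=9: 1496     …   i=32: 2064
  i=33: 2479
Match at i=33, j=3: x = 33·51 + 3 = 1686.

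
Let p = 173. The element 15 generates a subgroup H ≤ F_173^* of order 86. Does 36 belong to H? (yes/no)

yes

36 ∈ ⟨15⟩ iff 36^86 ≡ 1 (mod 173), since |⟨15⟩| = 86.
36^86 mod 173 = 1.
Since 1 = 1, 36 lies in the subgroup.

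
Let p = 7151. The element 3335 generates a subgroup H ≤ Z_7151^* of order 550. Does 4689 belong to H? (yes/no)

no

4689 ∈ ⟨3335⟩ iff 4689^550 ≡ 1 (mod 7151), since |⟨3335⟩| = 550.
4689^550 mod 7151 = 185.
Since 185 ≠ 1, 4689 does not lie in the subgroup.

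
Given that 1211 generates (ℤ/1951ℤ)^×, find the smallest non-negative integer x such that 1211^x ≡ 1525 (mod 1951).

Baby-step giant-step with m = ceil(sqrt(1950)) = 45.
Baby table (1211^j mod 1951 for j=0..44):
  0:1  1:1211  2:1320  3:651  4:157  5:880  6:434  7:755
  8:1237  9:1590  10:1804  11:1475  12:1060  13:1853  14:333  15:1357
  16:585  17:222  18:1555  19:390  20:148  21:1687  22:260  23:749
  24:1775  25:1474  26:1800  27:533  28:1633  29:1200  30:1656  31:1739
  32:800  33:1104  34:509  35:1834  36:736  37:1640  38:1873  39:1141
  40:443  41:1899  42:1411  43:1596  44:1266
Giant step factor: 1211^(-45) ≡ 168 (mod 1951).
Scan 1525·168^i mod 1951 for i = 0, 1, …:
  i=0: 1525   i=1: 619   i=2: 589   i=3: 1402
  i=4: 1416   i=5: 1817   i=6: 900   i=7: 973
  i=8: 1531   i=9: 1627     …   i=39: 1251
  i=40: 1411
Match at i=40, j=42: x = 40·45 + 42 = 1842.

1842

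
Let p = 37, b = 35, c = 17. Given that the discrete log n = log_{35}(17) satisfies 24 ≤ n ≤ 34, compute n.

25

Compute 35^24 mod 37 = 10, then multiply by 35 repeatedly:
  35^24=10  35^25=17
Found 17 at exponent 25.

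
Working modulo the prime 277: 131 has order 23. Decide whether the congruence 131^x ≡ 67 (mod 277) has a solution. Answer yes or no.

⟨131⟩ has order 23; its elements mod 277 are {1, 16, 19, 27, 30, 52, 69, 84, 131, 155, 157, 164, 169, 175, 201, 203, 211, 213, 218, 236, 256, 264, 273}.
67 is not in this set.

no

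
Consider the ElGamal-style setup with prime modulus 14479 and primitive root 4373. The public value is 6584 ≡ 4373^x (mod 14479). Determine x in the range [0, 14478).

10914

Baby-step giant-step with m = ceil(sqrt(14478)) = 121.
Baby table (4373^j mod 14479 for j=0..120):
  0:1  1:4373  2:10849  3:9473  4:1010  5:635  6:11366  7:11590
  8:6570  9:4274  10:12292  11:6868  12:4318  13:1998  14:6417  15:1239
  16:3001  17:5399  18:9057  19:6196  20:4899  21:8886  22:11321  23:3032
  24:10651  25:12359  26:10279  27:7251  28:14092  29:1692  30:347  31:11615
  32:63  33:398  34:2974  35:3160  36:5714  37:11047  38:6587  39:6220
  40:8498  41:8640  42:7009  43:12793  44:11412  45:10042  46:13338  47:5662
  48:836  49:7120  50:5910  51:13894  52:4578  53:9616  54:3752  55:2789
  56:4979  57:11230  58:10501  59:7964  60:4577  61:5243  62:7382  63:7795
  64:3969  65:10595  66:13614  67:10853  68:12486  69:969  70:9569  71:927
  72:14130  73:8597  74:7197  75:9614  76:9485  77:10049  78:512  79:9210
  80:9231  81:14190  82:10355  83:6582  84:13313  85:12169  86:4712  87:1959
  88:9618  89:12498  90:10008  91:9446  92:13250  93:11771  94:1738  95:13278
  96:3904  97:1451  98:3421  99:3226  100:4752  101:3131  102:9208  103:485
  104:6971  105:5888  106:4562  107:12043  108:3916  109:10490  110:3298  111:1070
  112:2393  113:10751  114:810  115:9254  116:13416  117:13739  118:7276  119:7585
  120:12295
Giant step factor: 4373^(-121) ≡ 12978 (mod 14479).
Scan 6584·12978^i mod 14479 for i = 0, 1, …:
  i=0: 6584   i=1: 6573   i=2: 8605   i=3: 13642
  i=4: 11143   i=5: 12081   i=6: 8606   i=7: 12141
  i=8: 5420   i=9: 1778     …   i=89: 11279
  i=90: 10651
Match at i=90, j=24: x = 90·121 + 24 = 10914.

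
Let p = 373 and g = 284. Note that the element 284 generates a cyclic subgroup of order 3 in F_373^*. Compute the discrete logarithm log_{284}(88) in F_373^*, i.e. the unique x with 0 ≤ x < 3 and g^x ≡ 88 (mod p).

Successive powers of 284 modulo 373:
  284^0=1  284^1=284  284^2=88
So 284^2 ≡ 88 (mod 373), giving x = 2.

2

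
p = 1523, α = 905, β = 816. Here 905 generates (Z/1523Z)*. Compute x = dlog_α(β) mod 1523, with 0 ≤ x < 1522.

Baby-step giant-step with m = ceil(sqrt(1522)) = 40.
Baby table (905^j mod 1523 for j=0..39):
  0:1  1:905  2:1174  3:939  4:1484  5:1257  6:1427  7:1454
  8:1521  9:1236  10:698  11:1168  12:78  13:532  14:192  15:138
  16:4  17:574  18:127  19:710  20:1367  21:459  22:1139  23:1247
  24:1515  25:375  26:1269  27:103  28:312  29:605  30:768  31:552
  32:16  33:773  34:508  35:1317  36:899  37:313  38:1510  39:419
Giant step factor: 905^(-40) ≡ 1285 (mod 1523).
Scan 816·1285^i mod 1523 for i = 0, 1, …:
  i=0: 816   i=1: 736   i=2: 1500   i=3: 905
Match at i=3, j=1: x = 3·40 + 1 = 121.

121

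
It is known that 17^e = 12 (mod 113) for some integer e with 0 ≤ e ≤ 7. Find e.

Compute 17^0 mod 113 = 1, then multiply by 17 repeatedly:
  17^0=1  17^1=17  17^2=63  17^3=54  17^4=14
  17^5=12
Found 12 at exponent 5.

5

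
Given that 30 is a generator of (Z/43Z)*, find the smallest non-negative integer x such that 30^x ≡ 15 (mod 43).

Successive powers of 30 modulo 43:
  30^0=1  30^1=30  30^2=40  30^3=39  30^4=9  30^5=12
  30^6=16  30^7=7  30^8=38  30^9=22  30^10=15
So 30^10 ≡ 15 (mod 43), giving x = 10.

10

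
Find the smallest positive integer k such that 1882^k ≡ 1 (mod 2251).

2250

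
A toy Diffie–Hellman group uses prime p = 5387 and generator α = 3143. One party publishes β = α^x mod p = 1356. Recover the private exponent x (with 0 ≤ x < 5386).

1799

Baby-step giant-step with m = ceil(sqrt(5386)) = 74.
Baby table (3143^j mod 5387 for j=0..73):
  0:1  1:3143  2:4078  3:1481  4:415  5:691  6:852  7:497
  8:5228  9:1254  10:3425  11:1549  12:4046  13:3258  14:4594  15:1782
  16:3733  17:5320  18:4899  19:1511  20:3126  21:4517  22:2186  23:2173
  24:4410  25:5266  26:2174  27:2166  28:3957  29:3655  30:2581  31:4648
  32:4507  33:3078  34:4489  35:374  36:1116  37:651  38:4420  39:4374
  40:5245  41:815  42:2720  43:5178  44:327  45:4231  46:2917  47:4844
  48:1030  49:5090  50:3867  51:909  52:1877  53:646  54:4866  55:145
  56:3227  57:4127  58:4652  59:918  60:3229  61:5026  62:2034  63:3880
  64:4059  65:1021  66:3738  67:4874  68:3741  69:3529  70:5201  71:2585
  72:1059  73:4658
Giant step factor: 3143^(-74) ≡ 1821 (mod 5387).
Scan 1356·1821^i mod 5387 for i = 0, 1, …:
  i=0: 1356   i=1: 2030   i=2: 1148   i=3: 352
  i=4: 5326   i=5: 2046   i=6: 3349   i=7: 445
  i=8: 2295   i=9: 4270     …   i=23: 1149
  i=24: 2173
Match at i=24, j=23: x = 24·74 + 23 = 1799.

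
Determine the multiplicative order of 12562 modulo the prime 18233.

18232

The order of 12562 must divide p − 1 = 18232 = 2^3 · 43 · 53.
Divisors: 1, 2, 4, 8, 43, 53, 86, 106, 172, 212, 344, 424, 2279, 4558, 9116, 18232.
Check each in increasing order: 12562^1 ≡ 12562;  12562^2 ≡ 15462;  12562^4 ≡ 2348;  12562^8 ≡ 6738;  12562^43 ≡ 7118;  12562^53 ≡ 9139;  12562^86 ≡ 14650;  12562^106 ≡ 14181;  12562^172 ≡ 1857;  12562^212 ≡ 9004;  12562^344 ≡ 2412;  12562^424 ≡ 8098;  12562^2279 ≡ 14445;  12562^4558 ≡ 17806;  12562^9116 ≡ 18232;  12562^18232 ≡ 1.
Smallest exponent giving 1 is 18232.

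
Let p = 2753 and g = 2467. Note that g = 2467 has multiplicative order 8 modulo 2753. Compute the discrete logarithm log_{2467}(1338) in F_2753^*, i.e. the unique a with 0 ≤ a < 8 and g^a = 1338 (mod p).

3

Successive powers of 2467 modulo 2753:
  2467^0=1  2467^1=2467  2467^2=1959  2467^3=1338
So 2467^3 ≡ 1338 (mod 2753), giving a = 3.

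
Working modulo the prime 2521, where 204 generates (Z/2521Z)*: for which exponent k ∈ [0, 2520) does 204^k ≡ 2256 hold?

Baby-step giant-step with m = ceil(sqrt(2520)) = 51.
Baby table (204^j mod 2521 for j=0..50):
  0:1  1:204  2:1280  3:1457  4:2271  5:1941  6:167  7:1295
  8:1996  9:1303  10:1107  11:1459  12:158  13:1980  14:560  15:795
  16:836  17:1637  18:1176  19:409  20:243  21:1673  22:957  23:1111
  24:2275  25:236  26:245  27:2081  28:996  29:1504  30:1775  31:1597
  32:579  33:2150  34:2467  35:1589  36:1468  37:1994  38:895  39:1068
  40:1066  41:658  42:619  43:226  44:726  45:1886  46:1552  47:1483
  48:12  49:2448  50:234
Giant step factor: 204^(-51) ≡ 2289 (mod 2521).
Scan 2256·2289^i mod 2521 for i = 0, 1, …:
  i=0: 2256   i=1: 976   i=2: 458   i=3: 2147
  i=4: 1054   i=5: 9   i=6: 433   i=7: 384
  i=8: 1668   i=9: 1258     …   i=33: 1149
  i=34: 658
Match at i=34, j=41: k = 34·51 + 41 = 1775.

1775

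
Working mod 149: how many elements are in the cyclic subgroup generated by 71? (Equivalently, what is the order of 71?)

The order of 71 must divide p − 1 = 148 = 2^2 · 37.
Divisors: 1, 2, 4, 37, 74, 148.
Check each in increasing order: 71^1 ≡ 71;  71^2 ≡ 124;  71^4 ≡ 29;  71^37 ≡ 44;  71^74 ≡ 148;  71^148 ≡ 1.
Smallest exponent giving 1 is 148.

148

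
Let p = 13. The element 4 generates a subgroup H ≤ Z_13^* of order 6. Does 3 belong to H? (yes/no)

⟨4⟩ has order 6; its elements mod 13 are {1, 3, 4, 9, 10, 12}.
3 is in this set.

yes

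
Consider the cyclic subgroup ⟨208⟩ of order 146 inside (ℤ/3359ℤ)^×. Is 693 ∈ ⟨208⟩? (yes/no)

693 ∈ ⟨208⟩ iff 693^146 ≡ 1 (mod 3359), since |⟨208⟩| = 146.
693^146 mod 3359 = 1.
Since 1 = 1, 693 lies in the subgroup.

yes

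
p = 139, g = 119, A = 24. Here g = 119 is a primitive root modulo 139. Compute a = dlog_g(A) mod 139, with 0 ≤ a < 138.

Baby-step giant-step with m = ceil(sqrt(138)) = 12.
Baby table (119^j mod 139 for j=0..11):
  0:1  1:119  2:122  3:62  4:11  5:58  6:91  7:126
  8:121  9:82  10:28  11:135
Giant step factor: 119^(-12) ≡ 106 (mod 139).
Scan 24·106^i mod 139 for i = 0, 1, …:
  i=0: 24   i=1: 42   i=2: 4   i=3: 7
  i=4: 47   i=5: 117   i=6: 31   i=7: 89
  i=8: 121
Match at i=8, j=8: a = 8·12 + 8 = 104.

104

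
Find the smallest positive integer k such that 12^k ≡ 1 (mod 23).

The order of 12 must divide p − 1 = 22 = 2 · 11.
Divisors: 1, 2, 11, 22.
Check each in increasing order: 12^1 ≡ 12;  12^2 ≡ 6;  12^11 ≡ 1.
Smallest exponent giving 1 is 11.

11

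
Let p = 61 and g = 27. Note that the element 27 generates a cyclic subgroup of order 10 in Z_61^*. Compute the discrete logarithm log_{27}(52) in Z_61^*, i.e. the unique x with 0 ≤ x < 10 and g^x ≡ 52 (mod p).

9

Successive powers of 27 modulo 61:
  27^0=1  27^1=27  27^2=58  27^3=41  27^4=9  27^5=60
  27^6=34  27^7=3  27^8=20  27^9=52
So 27^9 ≡ 52 (mod 61), giving x = 9.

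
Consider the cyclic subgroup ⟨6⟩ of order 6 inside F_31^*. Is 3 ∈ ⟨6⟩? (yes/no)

3 ∈ ⟨6⟩ iff 3^6 ≡ 1 (mod 31), since |⟨6⟩| = 6.
3^6 mod 31 = 16.
Since 16 ≠ 1, 3 does not lie in the subgroup.

no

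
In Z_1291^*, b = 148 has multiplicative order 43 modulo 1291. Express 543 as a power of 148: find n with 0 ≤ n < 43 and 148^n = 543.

35

Baby-step giant-step with m = ceil(sqrt(43)) = 7.
Baby table (148^j mod 1291 for j=0..6):
  0:1  1:148  2:1248  3:91  4:558  5:1251  6:535
Giant step factor: 148^(-7) ≡ 322 (mod 1291).
Scan 543·322^i mod 1291 for i = 0, 1, …:
  i=0: 543   i=1: 561   i=2: 1193   i=3: 719
  i=4: 429   i=5: 1
Match at i=5, j=0: n = 5·7 + 0 = 35.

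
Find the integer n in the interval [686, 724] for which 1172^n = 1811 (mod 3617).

Compute 1172^686 mod 3617 = 1884, then multiply by 1172 repeatedly:
  1172^686=1884  1172^687=1678  1172^688=2585  1172^689=2191  1172^690=3399
  1172^691=1311  1172^692=2884  1172^693=1770  1172^694=1899  1172^695=1173
  1172^696=296  1172^697=3297  1172^698=1128  1172^699=1811
Found 1811 at exponent 699.

699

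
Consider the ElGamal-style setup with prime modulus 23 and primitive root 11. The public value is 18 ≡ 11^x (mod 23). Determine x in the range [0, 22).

16

Successive powers of 11 modulo 23:
  11^0=1  11^1=11  11^2=6  11^3=20  11^4=13  11^5=5
  11^6=9  11^7=7  11^8=8  11^9=19  11^10=2  11^11=22
  11^12=12  11^13=17  11^14=3  11^15=10  11^16=18
So 11^16 ≡ 18 (mod 23), giving x = 16.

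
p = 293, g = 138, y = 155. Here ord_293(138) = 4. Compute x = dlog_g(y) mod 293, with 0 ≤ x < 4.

Successive powers of 138 modulo 293:
  138^0=1  138^1=138  138^2=292  138^3=155
So 138^3 ≡ 155 (mod 293), giving x = 3.

3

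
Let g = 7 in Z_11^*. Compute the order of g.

The order of 7 must divide p − 1 = 10 = 2 · 5.
Divisors: 1, 2, 5, 10.
Check each in increasing order: 7^1 ≡ 7;  7^2 ≡ 5;  7^5 ≡ 10;  7^10 ≡ 1.
Smallest exponent giving 1 is 10.

10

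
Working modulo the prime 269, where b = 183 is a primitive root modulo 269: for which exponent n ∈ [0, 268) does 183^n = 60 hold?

Successive powers of 183 modulo 269:
  183^0=1  183^1=183  183^2=133  183^3=129  183^4=204  183^5=210
  183^6=232  183^7=223  183^8=190  183^9=69  183^10=253  183^11=31
  183^12=24  183^13=88  183^14=233  183^15=137  183^16=54  183^17=198
  183^18=188  183^19=241  183^20=256  183^21=42  183^22=154  183^23=206
  183^24=38  183^25=229  183^26=212  183^27=60
So 183^27 ≡ 60 (mod 269), giving n = 27.

27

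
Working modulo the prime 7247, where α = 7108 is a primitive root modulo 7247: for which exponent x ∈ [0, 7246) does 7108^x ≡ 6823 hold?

Baby-step giant-step with m = ceil(sqrt(7246)) = 86.
Baby table (7108^j mod 7247 for j=0..85):
  0:1  1:7108  2:4827  3:3018  4:824  5:1416  6:6092  7:1111
  8:5005  9:17  10:4884  11:2342  12:577  13:6761  14:2331  15:2106
  16:4393  17:5368  18:289  19:3311  20:3579  21:2562  22:6232  23:3392
  24:6814  25:2211  26:4292  27:4913  28:5558  29:2867  30:72  31:4486
  32:6935  33:7133  34:1352  35:494  36:3804  37:275  38:5257  39:1224
  40:3792  41:1943  42:5309  43:1243  44:1151  45:6692  46:4675  47:2405
  48:6314  49:6488  50:4043  51:3289  52:6637  53:5073  54:5059  55:7005
  56:4650  57:5880  58:1591  59:3508  60:5184  61:4124  62:6524  63:6286
  64:3133  65:6580  66:5749  67:5306  68:1660  69:1164  70:4885  71:2203
  72:5404  73:2532  74:3155  75:3522  76:3238  77:6479  78:5294  79:3328
  80:1216  81:4904  82:6809  83:2906  84:1898  85:4317
Giant step factor: 7108^(-86) ≡ 2797 (mod 7247).
Scan 6823·2797^i mod 7247 for i = 0, 1, …:
  i=0: 6823   i=1: 2580   i=2: 5495   i=3: 5875
  i=4: 3426   i=5: 1988   i=6: 1987   i=7: 6437
  i=8: 2741   i=9: 6498     …   i=34: 1740
  i=35: 4043
Match at i=35, j=50: x = 35·86 + 50 = 3060.

3060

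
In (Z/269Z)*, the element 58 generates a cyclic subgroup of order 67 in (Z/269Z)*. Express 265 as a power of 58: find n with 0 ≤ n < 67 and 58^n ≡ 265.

Successive powers of 58 modulo 269:
  58^0=1  58^1=58  58^2=136  58^3=87  58^4=204  58^5=265
So 58^5 ≡ 265 (mod 269), giving n = 5.

5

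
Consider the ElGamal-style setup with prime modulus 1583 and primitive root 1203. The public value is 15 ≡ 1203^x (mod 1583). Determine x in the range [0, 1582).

211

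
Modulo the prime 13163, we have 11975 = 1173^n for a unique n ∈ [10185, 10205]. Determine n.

Compute 1173^10185 mod 13163 = 11497, then multiply by 1173 repeatedly:
  1173^10185=11497  1173^10186=7069  1173^10187=12410  1173^10188=11815  1173^10189=11519
  1173^10190=6549  1173^10191=7948  1173^10192=3600  1173^10193=10640  1173^10194=2196
  1173^10195=9123  1173^10196=12923  1173^10197=8066  1173^10198=10384  1173^10199=4657
  1173^10200=16  1173^10201=5605  1173^10202=6328  1173^10203=11975
Found 11975 at exponent 10203.

10203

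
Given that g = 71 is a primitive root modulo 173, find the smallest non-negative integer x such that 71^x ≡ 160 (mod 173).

152

Baby-step giant-step with m = ceil(sqrt(172)) = 14.
Baby table (71^j mod 173 for j=0..13):
  0:1  1:71  2:24  3:147  4:57  5:68  6:157  7:75
  8:135  9:70  10:126  11:123  12:83  13:11
Giant step factor: 71^(-14) ≡ 35 (mod 173).
Scan 160·35^i mod 173 for i = 0, 1, …:
  i=0: 160   i=1: 64   i=2: 164   i=3: 31
  i=4: 47   i=5: 88   i=6: 139   i=7: 21
  i=8: 43   i=9: 121   i=10: 83
Match at i=10, j=12: x = 10·14 + 12 = 152.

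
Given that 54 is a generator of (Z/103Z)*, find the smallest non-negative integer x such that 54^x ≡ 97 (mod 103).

4

Successive powers of 54 modulo 103:
  54^0=1  54^1=54  54^2=32  54^3=80  54^4=97
So 54^4 ≡ 97 (mod 103), giving x = 4.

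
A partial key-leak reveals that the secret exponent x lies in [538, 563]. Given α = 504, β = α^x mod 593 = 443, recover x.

539

Compute 504^538 mod 593 = 35, then multiply by 504 repeatedly:
  504^538=35  504^539=443
Found 443 at exponent 539.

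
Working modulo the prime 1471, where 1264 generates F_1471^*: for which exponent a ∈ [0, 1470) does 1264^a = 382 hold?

803

Baby-step giant-step with m = ceil(sqrt(1470)) = 39.
Baby table (1264^j mod 1471 for j=0..38):
  0:1  1:1264  2:190  3:387  4:796  5:1451  6:1198  7:613
  8:1086  9:261  10:400  11:1047  12:979  13:345  14:664  15:826
  16:1125  17:1014  18:455  19:1430  20:1132  21:1036  22:314  23:1197
  24:820  25:896  26:1345  27:1075  28:1067  29:1252  30:1203  31:1049
  32:565  33:725  34:1438  35:947  36:1085  37:468  38:210
Giant step factor: 1264^(-39) ≡ 867 (mod 1471).
Scan 382·867^i mod 1471 for i = 0, 1, …:
  i=0: 382   i=1: 219   i=2: 114   i=3: 281
  i=4: 912   i=5: 777   i=6: 1412   i=7: 332
  i=8: 999   i=9: 1185     …   i=19: 93
  i=20: 1197
Match at i=20, j=23: a = 20·39 + 23 = 803.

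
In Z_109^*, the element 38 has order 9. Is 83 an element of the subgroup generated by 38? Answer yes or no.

no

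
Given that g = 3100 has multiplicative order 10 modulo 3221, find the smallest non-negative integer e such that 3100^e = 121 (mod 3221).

6

Successive powers of 3100 modulo 3221:
  3100^0=1  3100^1=3100  3100^2=1757  3100^3=3210  3100^4=1331  3100^5=3220
  3100^6=121
So 3100^6 ≡ 121 (mod 3221), giving e = 6.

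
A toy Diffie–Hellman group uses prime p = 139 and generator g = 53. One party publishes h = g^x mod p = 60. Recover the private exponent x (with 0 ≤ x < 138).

Baby-step giant-step with m = ceil(sqrt(138)) = 12.
Baby table (53^j mod 139 for j=0..11):
  0:1  1:53  2:29  3:8  4:7  5:93  6:64  7:56
  8:49  9:95  10:31  11:114
Giant step factor: 53^(-12) ≡ 77 (mod 139).
Scan 60·77^i mod 139 for i = 0, 1, …:
  i=0: 60   i=1: 33   i=2: 39   i=3: 84
  i=4: 74   i=5: 138   i=6: 62   i=7: 48
  i=8: 82   i=9: 59   i=10: 95
Match at i=10, j=9: x = 10·12 + 9 = 129.

129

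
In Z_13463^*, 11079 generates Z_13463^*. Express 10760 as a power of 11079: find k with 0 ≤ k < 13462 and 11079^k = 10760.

10873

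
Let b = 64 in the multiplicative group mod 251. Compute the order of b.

25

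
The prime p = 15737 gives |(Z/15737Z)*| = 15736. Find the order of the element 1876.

3934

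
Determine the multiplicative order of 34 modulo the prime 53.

The order of 34 must divide p − 1 = 52 = 2^2 · 13.
Divisors: 1, 2, 4, 13, 26, 52.
Check each in increasing order: 34^1 ≡ 34;  34^2 ≡ 43;  34^4 ≡ 47;  34^13 ≡ 23;  34^26 ≡ 52;  34^52 ≡ 1.
Smallest exponent giving 1 is 52.

52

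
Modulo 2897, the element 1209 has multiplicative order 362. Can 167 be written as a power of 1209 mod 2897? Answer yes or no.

yes

167 ∈ ⟨1209⟩ iff 167^362 ≡ 1 (mod 2897), since |⟨1209⟩| = 362.
167^362 mod 2897 = 1.
Since 1 = 1, 167 lies in the subgroup.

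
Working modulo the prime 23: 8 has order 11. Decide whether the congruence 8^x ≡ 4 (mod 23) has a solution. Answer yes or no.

yes

4 ∈ ⟨8⟩ iff 4^11 ≡ 1 (mod 23), since |⟨8⟩| = 11.
4^11 mod 23 = 1.
Since 1 = 1, 4 lies in the subgroup.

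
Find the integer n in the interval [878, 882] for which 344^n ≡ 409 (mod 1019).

879

Compute 344^878 mod 1019 = 16, then multiply by 344 repeatedly:
  344^878=16  344^879=409
Found 409 at exponent 879.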